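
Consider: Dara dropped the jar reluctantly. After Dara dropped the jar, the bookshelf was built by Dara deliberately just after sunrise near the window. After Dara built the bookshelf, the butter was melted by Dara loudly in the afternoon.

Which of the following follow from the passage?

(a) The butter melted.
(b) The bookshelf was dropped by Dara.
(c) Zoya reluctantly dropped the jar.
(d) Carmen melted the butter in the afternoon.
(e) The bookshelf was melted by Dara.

(a)

(a) Entailed — 'Dara melted the butter' is causative; it entails the inchoative 'the butter melted'.
(b) Not entailed — Dara dropped the jar, not the bookshelf; the bookshelf belongs to the building event.
(c) Not entailed — the passage has Dara dropping the jar, not Zoya.
(d) Not entailed — the passage has Dara melting the butter, not Carmen.
(e) Not entailed — Dara melted the butter, not the bookshelf; the bookshelf belongs to the building event.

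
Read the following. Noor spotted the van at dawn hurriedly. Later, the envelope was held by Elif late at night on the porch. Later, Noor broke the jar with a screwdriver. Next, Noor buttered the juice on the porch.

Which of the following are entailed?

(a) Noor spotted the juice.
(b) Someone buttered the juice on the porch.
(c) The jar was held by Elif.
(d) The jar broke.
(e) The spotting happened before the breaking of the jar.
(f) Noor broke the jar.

(b), (d), (e), (f)

(a) Not entailed — Noor spotted the van, not the juice; the juice belongs to the buttering event.
(b) Entailed — this follows by dropping conjuncts from the buttering event's description.
(c) Not entailed — Elif held the envelope, not the jar; the jar belongs to the breaking event.
(d) Entailed — 'Noor broke the jar' is causative; it entails the inchoative 'the jar broke'.
(e) Entailed — the narrative places the spotting before the breaking.
(f) Entailed — the original entails any weakening of itself; this just drops 'with a screwdriver'.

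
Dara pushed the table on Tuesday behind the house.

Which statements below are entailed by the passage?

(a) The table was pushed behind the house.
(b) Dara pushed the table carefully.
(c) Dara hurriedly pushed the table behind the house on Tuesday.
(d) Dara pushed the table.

(a), (d)

(a) Entailed — dropping 'on Tuesday' and generalizing the agent leaves a sub-description the original still satisfies.
(b) Not entailed — 'carefully' adds information not in the original event.
(c) Not entailed — 'hurriedly' adds information not in the original event.
(d) Entailed — the original entails any weakening of itself; this just drops 'on Tuesday', 'behind the house'.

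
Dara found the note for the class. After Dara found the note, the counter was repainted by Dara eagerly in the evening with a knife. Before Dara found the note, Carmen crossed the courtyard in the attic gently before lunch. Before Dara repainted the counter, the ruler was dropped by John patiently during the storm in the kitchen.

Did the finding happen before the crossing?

no

The narrative orders the crossing before the finding.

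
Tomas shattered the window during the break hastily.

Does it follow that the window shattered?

yes

'Tomas shattered the window' is the causative; it entails the inchoative 'the window shattered'.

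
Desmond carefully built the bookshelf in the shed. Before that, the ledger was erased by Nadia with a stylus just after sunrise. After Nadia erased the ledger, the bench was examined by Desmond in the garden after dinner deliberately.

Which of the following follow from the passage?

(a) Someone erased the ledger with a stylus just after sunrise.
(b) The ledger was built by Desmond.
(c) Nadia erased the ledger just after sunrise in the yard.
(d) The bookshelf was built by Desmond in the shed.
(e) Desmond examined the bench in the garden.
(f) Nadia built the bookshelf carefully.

(a), (d), (e)

(a) Entailed — generalizing the agent leaves a sub-description the original still satisfies.
(b) Not entailed — Desmond built the bookshelf, not the ledger; the ledger belongs to the erasing event.
(c) Not entailed — 'in the yard' adds information not in the original event.
(d) Entailed — the original entails any weakening of itself; this just drops 'carefully'.
(e) Entailed — every conjunct here is already in the original examining event.
(f) Not entailed — the passage has Desmond building the bookshelf, not Nadia.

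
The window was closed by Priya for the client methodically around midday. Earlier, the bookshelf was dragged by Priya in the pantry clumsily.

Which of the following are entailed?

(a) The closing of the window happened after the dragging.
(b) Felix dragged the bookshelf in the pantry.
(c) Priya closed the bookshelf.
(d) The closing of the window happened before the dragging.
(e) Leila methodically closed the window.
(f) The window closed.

(a), (f)

(a) Entailed — the narrative places the dragging before the closing.
(b) Not entailed — the passage has Priya dragging the bookshelf, not Felix.
(c) Not entailed — Priya closed the window, not the bookshelf; the bookshelf belongs to the dragging event.
(d) Not entailed — the narrative places the dragging before the closing, not after.
(e) Not entailed — the passage has Priya closing the window, not Leila.
(f) Entailed — 'Priya closed the window' is causative; it entails the inchoative 'the window closed'.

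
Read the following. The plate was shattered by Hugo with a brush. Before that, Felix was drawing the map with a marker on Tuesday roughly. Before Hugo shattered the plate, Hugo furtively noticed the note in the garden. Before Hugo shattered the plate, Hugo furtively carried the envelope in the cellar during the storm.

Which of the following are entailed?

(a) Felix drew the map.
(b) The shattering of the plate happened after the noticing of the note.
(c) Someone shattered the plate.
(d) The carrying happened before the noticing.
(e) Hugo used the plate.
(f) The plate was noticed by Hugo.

(a) Not entailed — 'was drawing' is progressive on an accomplishment; it does not entail the completed 'drew'.
(b) Entailed — the narrative places the noticing before the shattering.
(c) Entailed — every conjunct here is already in the original shattering event.
(d) Not entailed — the narrative doesn't order the carrying relative to the noticing.
(e) Not entailed — the plate is the patient, not an instrument — Hugo used a brush.
(f) Not entailed — Hugo noticed the note, not the plate; the plate belongs to the shattering event.

(b), (c)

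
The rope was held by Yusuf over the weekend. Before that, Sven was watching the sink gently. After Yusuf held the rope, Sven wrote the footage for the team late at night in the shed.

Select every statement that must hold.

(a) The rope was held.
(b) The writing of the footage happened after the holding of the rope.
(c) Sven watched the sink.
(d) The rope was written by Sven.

(a) Entailed — dropping 'over the weekend' and generalizing the agent leaves a sub-description the original still satisfies.
(b) Entailed — the narrative places the holding before the writing.
(c) Entailed — 'watch' is an activity; 'was watching' entails that some watching happened, so 'watched' holds.
(d) Not entailed — Sven wrote the footage, not the rope; the rope belongs to the holding event.

(a), (b), (c)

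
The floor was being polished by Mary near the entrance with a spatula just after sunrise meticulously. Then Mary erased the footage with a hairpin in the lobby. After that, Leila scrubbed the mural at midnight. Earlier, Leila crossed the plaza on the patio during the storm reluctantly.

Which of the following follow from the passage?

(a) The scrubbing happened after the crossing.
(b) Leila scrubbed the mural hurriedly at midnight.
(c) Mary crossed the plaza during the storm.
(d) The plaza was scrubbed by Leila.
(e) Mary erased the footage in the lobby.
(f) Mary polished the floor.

(a) Entailed — the narrative places the crossing before the scrubbing.
(b) Not entailed — 'hurriedly' adds information not in the original event.
(c) Not entailed — the passage has Leila crossing the plaza, not Mary.
(d) Not entailed — Leila scrubbed the mural, not the plaza; the plaza belongs to the crossing event.
(e) Entailed — dropping 'with a hairpin' leaves a sub-description the original still satisfies.
(f) Entailed — 'polish' is an activity; 'was polishing' entails that some polishing happened, so 'polished' holds.

(a), (e), (f)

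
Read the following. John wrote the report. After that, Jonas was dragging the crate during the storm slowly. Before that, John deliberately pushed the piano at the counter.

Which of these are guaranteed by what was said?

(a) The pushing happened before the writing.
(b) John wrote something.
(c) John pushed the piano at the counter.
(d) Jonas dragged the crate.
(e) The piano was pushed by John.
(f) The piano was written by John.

(a) Not entailed — the narrative doesn't order the pushing relative to the writing.
(b) Entailed — generalizing the patient leaves a sub-description the original still satisfies.
(c) Entailed — the original entails any weakening of itself; this just drops 'deliberately'.
(d) Entailed — 'drag' is an activity; 'was dragging' entails that some dragging happened, so 'dragged' holds.
(e) Entailed — this follows by dropping conjuncts from the pushing event's description.
(f) Not entailed — John wrote the report, not the piano; the piano belongs to the pushing event.

(b), (c), (d), (e)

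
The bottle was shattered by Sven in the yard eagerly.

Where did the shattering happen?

in the yard

'in the yard' marks the location of the shattering event.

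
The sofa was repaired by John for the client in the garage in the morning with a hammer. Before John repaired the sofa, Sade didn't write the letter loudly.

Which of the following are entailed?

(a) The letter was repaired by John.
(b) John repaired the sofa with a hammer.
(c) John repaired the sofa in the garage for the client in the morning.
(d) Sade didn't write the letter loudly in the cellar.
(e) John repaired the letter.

(b), (c), (d)

(a) Not entailed — John repaired the sofa, not the letter; the letter belongs to the writing event.
(b) Entailed — every conjunct here is already in the original repairing event.
(c) Entailed — this follows by dropping conjuncts from the repairing event's description.
(d) Entailed — under negation, adding a further restriction is entailed: if no such writing event occurred, none occurred in the cellar either.
(e) Not entailed — John repaired the sofa, not the letter; the letter belongs to the writing event.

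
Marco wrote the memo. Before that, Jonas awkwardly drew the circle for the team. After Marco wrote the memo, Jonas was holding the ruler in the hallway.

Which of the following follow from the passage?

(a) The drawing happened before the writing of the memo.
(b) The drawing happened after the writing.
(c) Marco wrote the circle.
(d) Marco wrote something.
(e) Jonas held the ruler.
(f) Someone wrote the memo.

(a) Entailed — the narrative places the drawing before the writing.
(b) Not entailed — the narrative places the drawing before the writing, not after.
(c) Not entailed — Marco wrote the memo, not the circle; the circle belongs to the drawing event.
(d) Entailed — generalizing the patient leaves a sub-description the original still satisfies.
(e) Entailed — 'hold' is an activity; 'was holding' entails that some holding happened, so 'held' holds.
(f) Entailed — the original entails any weakening of itself; this just generalizes the agent.

(a), (d), (e), (f)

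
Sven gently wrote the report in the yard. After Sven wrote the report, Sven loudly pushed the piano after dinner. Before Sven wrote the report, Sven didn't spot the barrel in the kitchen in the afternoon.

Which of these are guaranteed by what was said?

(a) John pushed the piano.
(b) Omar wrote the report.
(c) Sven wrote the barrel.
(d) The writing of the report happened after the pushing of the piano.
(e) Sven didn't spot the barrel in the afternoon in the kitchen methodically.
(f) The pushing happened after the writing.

(e), (f)

(a) Not entailed — the passage has Sven pushing the piano, not John.
(b) Not entailed — the passage has Sven writing the report, not Omar.
(c) Not entailed — Sven wrote the report, not the barrel; the barrel belongs to the spotting event.
(d) Not entailed — the narrative places the writing before the pushing, not after.
(e) Entailed — under negation, adding a further restriction is entailed: if no such spotting event occurred, none occurred methodically either.
(f) Entailed — the narrative places the writing before the pushing.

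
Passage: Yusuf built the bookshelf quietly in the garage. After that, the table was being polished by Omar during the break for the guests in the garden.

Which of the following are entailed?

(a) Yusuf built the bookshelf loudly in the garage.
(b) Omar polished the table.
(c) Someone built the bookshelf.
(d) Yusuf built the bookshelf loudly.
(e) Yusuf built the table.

(b), (c)

(a) Not entailed — 'loudly' adds a manner not in (and inconsistent with) the original.
(b) Entailed — 'polish' is an activity; 'was polishing' entails that some polishing happened, so 'polished' holds.
(c) Entailed — dropping 'quietly', 'in the garage' and generalizing the agent leaves a sub-description the original still satisfies.
(d) Not entailed — 'loudly' adds a manner not in (and inconsistent with) the original.
(e) Not entailed — Yusuf built the bookshelf, not the table; the table belongs to the polishing event.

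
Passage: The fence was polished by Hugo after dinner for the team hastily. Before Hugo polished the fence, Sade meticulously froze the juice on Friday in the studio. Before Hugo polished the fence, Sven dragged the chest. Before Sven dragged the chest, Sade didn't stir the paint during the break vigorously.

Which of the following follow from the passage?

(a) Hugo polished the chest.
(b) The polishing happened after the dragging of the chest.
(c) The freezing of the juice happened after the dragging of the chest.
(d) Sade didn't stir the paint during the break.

(b)

(a) Not entailed — Hugo polished the fence, not the chest; the chest belongs to the dragging event.
(b) Entailed — the narrative places the dragging before the polishing.
(c) Not entailed — the narrative doesn't order the dragging relative to the freezing.
(d) Not entailed — dropping 'vigorously' under negation is not valid — the original leaves open that Sade stirred the paint some other way.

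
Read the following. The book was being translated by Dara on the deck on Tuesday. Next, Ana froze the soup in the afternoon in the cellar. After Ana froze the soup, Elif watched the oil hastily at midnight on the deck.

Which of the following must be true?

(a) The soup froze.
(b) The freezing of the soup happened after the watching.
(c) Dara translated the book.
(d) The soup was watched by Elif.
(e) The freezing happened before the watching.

(a) Entailed — 'Ana froze the soup' is causative; it entails the inchoative 'the soup froze'.
(b) Not entailed — the narrative places the freezing before the watching, not after.
(c) Not entailed — 'was translating' is progressive on an accomplishment; it does not entail the completed 'translated'.
(d) Not entailed — Elif watched the oil, not the soup; the soup belongs to the freezing event.
(e) Entailed — the narrative places the freezing before the watching.

(a), (e)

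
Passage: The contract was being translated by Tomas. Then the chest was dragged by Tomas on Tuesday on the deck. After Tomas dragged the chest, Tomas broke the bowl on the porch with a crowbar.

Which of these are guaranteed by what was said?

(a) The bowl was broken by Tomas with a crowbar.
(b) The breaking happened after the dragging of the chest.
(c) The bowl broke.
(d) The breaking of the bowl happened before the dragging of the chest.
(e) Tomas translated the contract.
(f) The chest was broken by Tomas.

(a), (b), (c)

(a) Entailed — the original entails any weakening of itself; this just drops 'on the porch'.
(b) Entailed — the narrative places the dragging before the breaking.
(c) Entailed — 'Tomas broke the bowl' is causative; it entails the inchoative 'the bowl broke'.
(d) Not entailed — the narrative places the dragging before the breaking, not after.
(e) Not entailed — 'was translating' is progressive on an accomplishment; it does not entail the completed 'translated'.
(f) Not entailed — Tomas broke the bowl, not the chest; the chest belongs to the dragging event.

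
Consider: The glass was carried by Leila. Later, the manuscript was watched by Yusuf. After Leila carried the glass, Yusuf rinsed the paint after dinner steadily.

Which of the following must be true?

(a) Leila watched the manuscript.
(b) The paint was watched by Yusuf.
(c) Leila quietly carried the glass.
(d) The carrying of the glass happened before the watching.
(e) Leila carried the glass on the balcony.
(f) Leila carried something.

(a) Not entailed — the passage has Yusuf watching the manuscript, not Leila.
(b) Not entailed — Yusuf watched the manuscript, not the paint; the paint belongs to the rinsing event.
(c) Not entailed — 'quietly' adds information not in the original event.
(d) Entailed — the narrative places the carrying before the watching.
(e) Not entailed — 'on the balcony' adds information not in the original event.
(f) Entailed — every conjunct here is already in the original carrying event.

(d), (f)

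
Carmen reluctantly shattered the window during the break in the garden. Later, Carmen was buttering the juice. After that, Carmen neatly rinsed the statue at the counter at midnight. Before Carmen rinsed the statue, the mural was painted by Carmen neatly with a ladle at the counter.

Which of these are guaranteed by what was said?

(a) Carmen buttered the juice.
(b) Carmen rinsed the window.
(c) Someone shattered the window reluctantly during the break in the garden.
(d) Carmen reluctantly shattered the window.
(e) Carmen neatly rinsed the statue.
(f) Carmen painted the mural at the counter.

(a) Not entailed — 'was buttering' is progressive on an accomplishment; it does not entail the completed 'buttered'.
(b) Not entailed — Carmen rinsed the statue, not the window; the window belongs to the shattering event.
(c) Entailed — every conjunct here is already in the original shattering event.
(d) Entailed — dropping 'in the garden', 'during the break' leaves a sub-description the original still satisfies.
(e) Entailed — the original entails any weakening of itself; this just drops 'at midnight', 'at the counter'.
(f) Entailed — the original entails any weakening of itself; this just drops 'with a ladle', 'neatly'.

(c), (d), (e), (f)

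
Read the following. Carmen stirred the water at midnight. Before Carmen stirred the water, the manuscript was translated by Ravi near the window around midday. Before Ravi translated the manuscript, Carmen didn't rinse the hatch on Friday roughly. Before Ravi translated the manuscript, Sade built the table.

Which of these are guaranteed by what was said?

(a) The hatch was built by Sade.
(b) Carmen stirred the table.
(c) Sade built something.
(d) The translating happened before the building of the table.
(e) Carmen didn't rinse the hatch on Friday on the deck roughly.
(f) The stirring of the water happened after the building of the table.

(c), (e), (f)

(a) Not entailed — Sade built the table, not the hatch; the hatch belongs to the rinsing event.
(b) Not entailed — Carmen stirred the water, not the table; the table belongs to the building event.
(c) Entailed — this follows by dropping conjuncts from the building event's description.
(d) Not entailed — the narrative places the building before the translating, not after.
(e) Entailed — under negation, adding a further restriction is entailed: if no such rinsing event occurred, none occurred on the deck either.
(f) Entailed — the narrative places the building before the stirring.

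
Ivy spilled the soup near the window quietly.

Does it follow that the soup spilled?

yes

'Ivy spilled the soup' is the causative; it entails the inchoative 'the soup spilled'.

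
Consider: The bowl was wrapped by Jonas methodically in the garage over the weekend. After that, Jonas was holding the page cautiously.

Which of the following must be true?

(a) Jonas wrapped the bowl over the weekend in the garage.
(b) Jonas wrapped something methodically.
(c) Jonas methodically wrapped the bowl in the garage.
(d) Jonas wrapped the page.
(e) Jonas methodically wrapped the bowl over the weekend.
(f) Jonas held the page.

(a), (b), (c), (e), (f)

(a) Entailed — dropping 'methodically' leaves a sub-description the original still satisfies.
(b) Entailed — dropping 'in the garage', 'over the weekend' and generalizing the patient leaves a sub-description the original still satisfies.
(c) Entailed — the original entails any weakening of itself; this just drops 'over the weekend'.
(d) Not entailed — Jonas wrapped the bowl, not the page; the page belongs to the holding event.
(e) Entailed — dropping 'in the garage' leaves a sub-description the original still satisfies.
(f) Entailed — 'hold' is an activity; 'was holding' entails that some holding happened, so 'held' holds.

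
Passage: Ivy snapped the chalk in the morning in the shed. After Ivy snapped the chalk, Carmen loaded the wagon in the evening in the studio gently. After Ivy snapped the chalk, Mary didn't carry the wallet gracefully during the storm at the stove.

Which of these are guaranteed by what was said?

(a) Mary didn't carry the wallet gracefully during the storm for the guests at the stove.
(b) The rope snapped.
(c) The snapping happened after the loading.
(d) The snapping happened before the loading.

(a), (d)

(a) Entailed — under negation, adding a further restriction is entailed: if no such carrying event occurred, none occurred for the guests either.
(b) Not entailed — the chalk is what snapped, not the rope.
(c) Not entailed — the narrative places the snapping before the loading, not after.
(d) Entailed — the narrative places the snapping before the loading.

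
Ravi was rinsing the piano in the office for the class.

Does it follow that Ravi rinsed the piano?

'rinse' is atelic; if Ravi was rinsing the piano, then Ravi rinsed the piano (for some time).

yes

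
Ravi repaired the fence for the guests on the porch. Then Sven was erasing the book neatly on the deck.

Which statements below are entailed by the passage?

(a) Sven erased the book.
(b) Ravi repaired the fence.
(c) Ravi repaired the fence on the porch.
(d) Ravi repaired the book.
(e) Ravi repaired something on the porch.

(b), (c), (e)

(a) Not entailed — 'was erasing' is progressive on an accomplishment; it does not entail the completed 'erased'.
(b) Entailed — dropping 'for the guests', 'on the porch' leaves a sub-description the original still satisfies.
(c) Entailed — every conjunct here is already in the original repairing event.
(d) Not entailed — Ravi repaired the fence, not the book; the book belongs to the erasing event.
(e) Entailed — every conjunct here is already in the original repairing event.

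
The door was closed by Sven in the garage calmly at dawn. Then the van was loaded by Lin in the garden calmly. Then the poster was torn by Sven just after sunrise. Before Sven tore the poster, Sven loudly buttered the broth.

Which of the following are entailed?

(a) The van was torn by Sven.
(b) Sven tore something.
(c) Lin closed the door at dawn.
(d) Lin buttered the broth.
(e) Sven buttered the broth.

(b), (e)

(a) Not entailed — Sven tore the poster, not the van; the van belongs to the loading event.
(b) Entailed — the original entails any weakening of itself; this just drops 'just after sunrise' and generalizes the patient.
(c) Not entailed — the passage has Sven closing the door, not Lin.
(d) Not entailed — the passage has Sven buttering the broth, not Lin.
(e) Entailed — the original entails any weakening of itself; this just drops 'loudly'.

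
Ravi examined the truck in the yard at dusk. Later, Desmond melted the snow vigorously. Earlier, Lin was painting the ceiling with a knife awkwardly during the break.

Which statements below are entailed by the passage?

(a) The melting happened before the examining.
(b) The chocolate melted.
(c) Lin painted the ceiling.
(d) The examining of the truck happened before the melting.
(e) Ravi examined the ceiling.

(a) Not entailed — the narrative places the examining before the melting, not after.
(b) Not entailed — the snow is what melted, not the chocolate.
(c) Not entailed — 'was painting' is progressive on an accomplishment; it does not entail the completed 'painted'.
(d) Entailed — the narrative places the examining before the melting.
(e) Not entailed — Ravi examined the truck, not the ceiling; the ceiling belongs to the painting event.

(d)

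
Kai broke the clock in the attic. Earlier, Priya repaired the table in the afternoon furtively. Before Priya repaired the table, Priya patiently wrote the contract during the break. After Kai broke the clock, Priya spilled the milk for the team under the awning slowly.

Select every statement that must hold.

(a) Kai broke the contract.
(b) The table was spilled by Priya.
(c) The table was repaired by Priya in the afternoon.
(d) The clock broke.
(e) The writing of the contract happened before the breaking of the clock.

(a) Not entailed — Kai broke the clock, not the contract; the contract belongs to the writing event.
(b) Not entailed — Priya spilled the milk, not the table; the table belongs to the repairing event.
(c) Entailed — this follows by dropping conjuncts from the repairing event's description.
(d) Entailed — 'Kai broke the clock' is causative; it entails the inchoative 'the clock broke'.
(e) Entailed — the narrative places the writing before the breaking.

(c), (d), (e)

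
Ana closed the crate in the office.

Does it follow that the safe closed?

no

Nothing is said about any safe; only the crate is affected.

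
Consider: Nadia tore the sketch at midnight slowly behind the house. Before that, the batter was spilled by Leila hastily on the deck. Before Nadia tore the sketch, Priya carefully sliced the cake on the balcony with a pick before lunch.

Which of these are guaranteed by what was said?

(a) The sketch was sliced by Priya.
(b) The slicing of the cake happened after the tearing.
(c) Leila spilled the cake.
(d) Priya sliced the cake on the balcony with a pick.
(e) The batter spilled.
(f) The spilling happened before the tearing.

(d), (e), (f)

(a) Not entailed — Priya sliced the cake, not the sketch; the sketch belongs to the tearing event.
(b) Not entailed — the narrative places the slicing before the tearing, not after.
(c) Not entailed — Leila spilled the batter, not the cake; the cake belongs to the slicing event.
(d) Entailed — every conjunct here is already in the original slicing event.
(e) Entailed — 'Leila spilled the batter' is causative; it entails the inchoative 'the batter spilled'.
(f) Entailed — the narrative places the spilling before the tearing.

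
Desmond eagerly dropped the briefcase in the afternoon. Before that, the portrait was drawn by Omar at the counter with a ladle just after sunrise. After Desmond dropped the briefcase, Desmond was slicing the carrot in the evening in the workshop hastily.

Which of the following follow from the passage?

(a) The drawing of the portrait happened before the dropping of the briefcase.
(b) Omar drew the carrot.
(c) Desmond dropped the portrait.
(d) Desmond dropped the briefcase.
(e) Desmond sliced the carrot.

(a), (d)

(a) Entailed — the narrative places the drawing before the dropping.
(b) Not entailed — Omar drew the portrait, not the carrot; the carrot belongs to the slicing event.
(c) Not entailed — Desmond dropped the briefcase, not the portrait; the portrait belongs to the drawing event.
(d) Entailed — the original entails any weakening of itself; this just drops 'eagerly', 'in the afternoon'.
(e) Not entailed — 'was slicing' is progressive on an accomplishment; it does not entail the completed 'sliced'.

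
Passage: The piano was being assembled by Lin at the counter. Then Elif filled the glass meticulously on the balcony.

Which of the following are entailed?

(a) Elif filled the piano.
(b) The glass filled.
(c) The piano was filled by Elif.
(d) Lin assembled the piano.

(a) Not entailed — Elif filled the glass, not the piano; the piano belongs to the assembling event.
(b) Entailed — 'Elif filled the glass' is causative; it entails the inchoative 'the glass filled'.
(c) Not entailed — Elif filled the glass, not the piano; the piano belongs to the assembling event.
(d) Not entailed — 'was assembling' is progressive on an accomplishment; it does not entail the completed 'assembled'.

(b)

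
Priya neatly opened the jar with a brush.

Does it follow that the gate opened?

Nothing is said about any gate; only the jar is affected.

no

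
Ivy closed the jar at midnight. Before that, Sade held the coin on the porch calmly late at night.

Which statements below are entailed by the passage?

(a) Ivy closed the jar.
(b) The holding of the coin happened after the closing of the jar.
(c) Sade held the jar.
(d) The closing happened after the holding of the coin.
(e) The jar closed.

(a) Entailed — the original entails any weakening of itself; this just drops 'at midnight'.
(b) Not entailed — the narrative places the holding before the closing, not after.
(c) Not entailed — Sade held the coin, not the jar; the jar belongs to the closing event.
(d) Entailed — the narrative places the holding before the closing.
(e) Entailed — 'Ivy closed the jar' is causative; it entails the inchoative 'the jar closed'.

(a), (d), (e)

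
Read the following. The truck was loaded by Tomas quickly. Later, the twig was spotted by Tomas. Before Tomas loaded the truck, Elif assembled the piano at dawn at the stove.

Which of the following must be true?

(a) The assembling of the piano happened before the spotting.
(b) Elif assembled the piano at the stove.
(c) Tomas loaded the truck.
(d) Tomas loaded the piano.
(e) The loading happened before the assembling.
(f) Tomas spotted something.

(a) Entailed — the narrative places the assembling before the spotting.
(b) Entailed — the original entails any weakening of itself; this just drops 'at dawn'.
(c) Entailed — every conjunct here is already in the original loading event.
(d) Not entailed — Tomas loaded the truck, not the piano; the piano belongs to the assembling event.
(e) Not entailed — the narrative places the assembling before the loading, not after.
(f) Entailed — the original entails any weakening of itself; this just generalizes the patient.

(a), (b), (c), (f)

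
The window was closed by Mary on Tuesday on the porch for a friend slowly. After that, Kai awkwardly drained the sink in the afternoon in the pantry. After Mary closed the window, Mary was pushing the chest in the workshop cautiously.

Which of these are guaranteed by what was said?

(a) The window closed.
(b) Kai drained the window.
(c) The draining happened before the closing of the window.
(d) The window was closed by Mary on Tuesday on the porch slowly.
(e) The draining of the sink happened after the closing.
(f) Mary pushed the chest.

(a) Entailed — 'Mary closed the window' is causative; it entails the inchoative 'the window closed'.
(b) Not entailed — Kai drained the sink, not the window; the window belongs to the closing event.
(c) Not entailed — the narrative places the closing before the draining, not after.
(d) Entailed — this follows by dropping conjuncts from the closing event's description.
(e) Entailed — the narrative places the closing before the draining.
(f) Entailed — 'push' is an activity; 'was pushing' entails that some pushing happened, so 'pushed' holds.

(a), (d), (e), (f)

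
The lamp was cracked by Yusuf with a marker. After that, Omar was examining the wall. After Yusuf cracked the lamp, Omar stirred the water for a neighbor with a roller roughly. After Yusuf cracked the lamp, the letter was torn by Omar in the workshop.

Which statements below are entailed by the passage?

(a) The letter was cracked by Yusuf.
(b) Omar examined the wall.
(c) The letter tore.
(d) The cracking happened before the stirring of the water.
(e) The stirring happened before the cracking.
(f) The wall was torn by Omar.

(a) Not entailed — Yusuf cracked the lamp, not the letter; the letter belongs to the tearing event.
(b) Entailed — 'examine' is an activity; 'was examining' entails that some examining happened, so 'examined' holds.
(c) Entailed — 'Omar tore the letter' is causative; it entails the inchoative 'the letter tore'.
(d) Entailed — the narrative places the cracking before the stirring.
(e) Not entailed — the narrative places the cracking before the stirring, not after.
(f) Not entailed — Omar tore the letter, not the wall; the wall belongs to the examining event.

(b), (c), (d)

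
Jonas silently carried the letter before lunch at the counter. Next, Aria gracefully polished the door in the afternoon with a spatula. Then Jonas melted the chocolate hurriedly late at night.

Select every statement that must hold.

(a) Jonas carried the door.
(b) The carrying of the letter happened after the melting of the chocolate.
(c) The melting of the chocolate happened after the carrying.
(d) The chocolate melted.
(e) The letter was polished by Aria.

(c), (d)

(a) Not entailed — Jonas carried the letter, not the door; the door belongs to the polishing event.
(b) Not entailed — the narrative places the carrying before the melting, not after.
(c) Entailed — the narrative places the carrying before the melting.
(d) Entailed — 'Jonas melted the chocolate' is causative; it entails the inchoative 'the chocolate melted'.
(e) Not entailed — Aria polished the door, not the letter; the letter belongs to the carrying event.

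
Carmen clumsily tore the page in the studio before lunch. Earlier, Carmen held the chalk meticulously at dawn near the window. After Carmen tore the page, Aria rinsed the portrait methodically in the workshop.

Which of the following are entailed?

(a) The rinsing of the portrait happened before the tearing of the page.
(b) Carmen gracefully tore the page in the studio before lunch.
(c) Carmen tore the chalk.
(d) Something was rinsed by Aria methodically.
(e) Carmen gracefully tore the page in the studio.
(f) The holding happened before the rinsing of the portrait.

(d), (f)

(a) Not entailed — the narrative places the tearing before the rinsing, not after.
(b) Not entailed — 'gracefully' adds a manner not in (and inconsistent with) the original.
(c) Not entailed — Carmen tore the page, not the chalk; the chalk belongs to the holding event.
(d) Entailed — this follows by dropping conjuncts from the rinsing event's description.
(e) Not entailed — 'gracefully' adds a manner not in (and inconsistent with) the original.
(f) Entailed — the narrative places the holding before the rinsing.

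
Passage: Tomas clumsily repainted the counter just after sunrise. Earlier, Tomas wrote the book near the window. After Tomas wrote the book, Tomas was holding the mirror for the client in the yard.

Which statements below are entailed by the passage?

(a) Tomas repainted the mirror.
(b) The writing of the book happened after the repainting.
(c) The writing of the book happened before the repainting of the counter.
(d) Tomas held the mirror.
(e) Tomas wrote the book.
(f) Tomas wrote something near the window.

(a) Not entailed — Tomas repainted the counter, not the mirror; the mirror belongs to the holding event.
(b) Not entailed — the narrative places the writing before the repainting, not after.
(c) Entailed — the narrative places the writing before the repainting.
(d) Entailed — 'hold' is an activity; 'was holding' entails that some holding happened, so 'held' holds.
(e) Entailed — this follows by dropping conjuncts from the writing event's description.
(f) Entailed — every conjunct here is already in the original writing event.

(c), (d), (e), (f)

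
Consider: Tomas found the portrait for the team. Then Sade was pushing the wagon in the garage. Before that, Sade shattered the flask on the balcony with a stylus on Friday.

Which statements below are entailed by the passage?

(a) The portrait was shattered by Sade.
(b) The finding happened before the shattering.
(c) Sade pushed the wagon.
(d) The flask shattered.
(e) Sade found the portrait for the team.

(c), (d)

(a) Not entailed — Sade shattered the flask, not the portrait; the portrait belongs to the finding event.
(b) Not entailed — the narrative doesn't order the finding relative to the shattering.
(c) Entailed — 'push' is an activity; 'was pushing' entails that some pushing happened, so 'pushed' holds.
(d) Entailed — 'Sade shattered the flask' is causative; it entails the inchoative 'the flask shattered'.
(e) Not entailed — the passage has Tomas finding the portrait, not Sade.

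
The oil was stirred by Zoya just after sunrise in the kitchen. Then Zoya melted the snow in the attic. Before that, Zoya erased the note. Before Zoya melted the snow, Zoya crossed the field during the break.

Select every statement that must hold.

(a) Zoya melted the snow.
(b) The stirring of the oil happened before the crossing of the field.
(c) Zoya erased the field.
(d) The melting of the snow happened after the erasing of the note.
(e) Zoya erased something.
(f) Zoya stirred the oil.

(a) Entailed — the original entails any weakening of itself; this just drops 'in the attic'.
(b) Not entailed — the narrative doesn't order the stirring relative to the crossing.
(c) Not entailed — Zoya erased the note, not the field; the field belongs to the crossing event.
(d) Entailed — the narrative places the erasing before the melting.
(e) Entailed — generalizing the patient leaves a sub-description the original still satisfies.
(f) Entailed — dropping 'just after sunrise', 'in the kitchen' leaves a sub-description the original still satisfies.

(a), (d), (e), (f)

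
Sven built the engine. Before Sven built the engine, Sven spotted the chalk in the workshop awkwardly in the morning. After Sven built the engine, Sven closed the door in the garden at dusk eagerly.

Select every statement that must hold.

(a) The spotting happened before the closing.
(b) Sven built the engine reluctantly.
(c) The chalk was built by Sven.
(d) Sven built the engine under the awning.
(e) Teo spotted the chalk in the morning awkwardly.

(a) Entailed — the narrative places the spotting before the closing.
(b) Not entailed — 'reluctantly' adds information not in the original event.
(c) Not entailed — Sven built the engine, not the chalk; the chalk belongs to the spotting event.
(d) Not entailed — 'under the awning' adds information not in the original event.
(e) Not entailed — the passage has Sven spotting the chalk, not Teo.

(a)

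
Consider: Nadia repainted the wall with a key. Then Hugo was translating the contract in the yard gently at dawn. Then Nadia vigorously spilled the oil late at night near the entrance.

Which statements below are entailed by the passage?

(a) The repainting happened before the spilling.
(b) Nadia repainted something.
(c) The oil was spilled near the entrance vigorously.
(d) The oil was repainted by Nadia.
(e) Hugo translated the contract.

(a), (b), (c)

(a) Entailed — the narrative places the repainting before the spilling.
(b) Entailed — every conjunct here is already in the original repainting event.
(c) Entailed — every conjunct here is already in the original spilling event.
(d) Not entailed — Nadia repainted the wall, not the oil; the oil belongs to the spilling event.
(e) Not entailed — 'was translating' is progressive on an accomplishment; it does not entail the completed 'translated'.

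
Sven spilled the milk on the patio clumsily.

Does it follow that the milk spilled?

yes

'Sven spilled the milk' is the causative; it entails the inchoative 'the milk spilled'.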